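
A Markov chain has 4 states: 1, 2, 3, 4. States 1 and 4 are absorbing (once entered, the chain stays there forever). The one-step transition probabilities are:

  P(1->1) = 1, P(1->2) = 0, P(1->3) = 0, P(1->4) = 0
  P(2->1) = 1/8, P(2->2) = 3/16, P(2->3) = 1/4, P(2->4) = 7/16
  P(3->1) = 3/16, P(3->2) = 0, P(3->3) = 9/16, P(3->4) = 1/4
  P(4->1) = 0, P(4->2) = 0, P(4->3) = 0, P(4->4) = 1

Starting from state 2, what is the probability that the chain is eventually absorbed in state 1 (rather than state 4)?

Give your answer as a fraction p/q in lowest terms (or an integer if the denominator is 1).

Let a_i = P(absorbed in 1 | start in state i).
Boundary conditions: a_1 = 1, a_4 = 0.
For each transient state i, a_i = sum_j P(i->j) * a_j:
  a_2 = 1/8*a_1 + 3/16*a_2 + 1/4*a_3 + 7/16*a_4
  a_3 = 3/16*a_1 + 0*a_2 + 9/16*a_3 + 1/4*a_4

Substituting a_1 = 1 and a_4 = 0, rearrange to (I - Q) a = r where r[i] = P(i -> 1):
  [13/16, -1/4] . (a_2, a_3) = 1/8
  [0, 7/16] . (a_2, a_3) = 3/16

Solving yields:
  a_2 = 2/7
  a_3 = 3/7

Starting state is 2, so the absorption probability is a_2 = 2/7.

Answer: 2/7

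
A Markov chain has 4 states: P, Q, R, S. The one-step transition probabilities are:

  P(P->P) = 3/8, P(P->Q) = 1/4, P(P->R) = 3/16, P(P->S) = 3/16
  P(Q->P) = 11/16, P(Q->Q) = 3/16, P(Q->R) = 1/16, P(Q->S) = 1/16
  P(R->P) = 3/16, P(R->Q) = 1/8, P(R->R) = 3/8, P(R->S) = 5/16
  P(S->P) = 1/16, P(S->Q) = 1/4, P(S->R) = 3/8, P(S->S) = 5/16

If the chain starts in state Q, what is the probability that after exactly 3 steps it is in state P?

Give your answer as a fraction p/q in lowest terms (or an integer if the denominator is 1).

Computing P^3 by repeated multiplication:
P^1 =
  P: [3/8, 1/4, 3/16, 3/16]
  Q: [11/16, 3/16, 1/16, 1/16]
  R: [3/16, 1/8, 3/8, 5/16]
  S: [1/16, 1/4, 3/8, 5/16]
P^2 =
  P: [23/64, 27/128, 29/128, 13/64]
  Q: [103/256, 59/256, 3/16, 23/128]
  R: [63/256, 25/128, 77/256, 33/128]
  S: [73/256, 3/16, 73/256, 31/128]
P^3 =
  P: [343/1024, 427/2048, 495/2048, 55/256]
  Q: [1457/4096, 869/4096, 233/1024, 419/2048]
  R: [1225/4096, 205/1024, 1097/4096, 477/2048]
  S: [1247/4096, 415/2048, 1077/4096, 471/2048]

(P^3)[Q -> P] = 1457/4096

Answer: 1457/4096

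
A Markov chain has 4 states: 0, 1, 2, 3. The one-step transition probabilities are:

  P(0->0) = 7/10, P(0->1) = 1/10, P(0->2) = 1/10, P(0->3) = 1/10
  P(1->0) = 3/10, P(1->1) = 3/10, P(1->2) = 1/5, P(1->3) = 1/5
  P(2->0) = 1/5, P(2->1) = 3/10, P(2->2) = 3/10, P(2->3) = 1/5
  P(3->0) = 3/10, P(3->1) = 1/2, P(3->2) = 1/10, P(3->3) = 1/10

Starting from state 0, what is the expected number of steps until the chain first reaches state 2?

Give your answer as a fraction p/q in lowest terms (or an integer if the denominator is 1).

Let h_i = expected steps to first reach 2 from state i.
Boundary: h_2 = 0.
First-step equations for the other states:
  h_0 = 1 + 7/10*h_0 + 1/10*h_1 + 1/10*h_2 + 1/10*h_3
  h_1 = 1 + 3/10*h_0 + 3/10*h_1 + 1/5*h_2 + 1/5*h_3
  h_3 = 1 + 3/10*h_0 + 1/2*h_1 + 1/10*h_2 + 1/10*h_3

Substituting h_2 = 0 and rearranging gives the linear system (I - Q) h = 1:
  [3/10, -1/10, -1/10] . (h_0, h_1, h_3) = 1
  [-3/10, 7/10, -1/5] . (h_0, h_1, h_3) = 1
  [-3/10, -1/2, 9/10] . (h_0, h_1, h_3) = 1

Solving yields:
  h_0 = 76/9
  h_1 = 22/3
  h_3 = 8

Starting state is 0, so the expected hitting time is h_0 = 76/9.

Answer: 76/9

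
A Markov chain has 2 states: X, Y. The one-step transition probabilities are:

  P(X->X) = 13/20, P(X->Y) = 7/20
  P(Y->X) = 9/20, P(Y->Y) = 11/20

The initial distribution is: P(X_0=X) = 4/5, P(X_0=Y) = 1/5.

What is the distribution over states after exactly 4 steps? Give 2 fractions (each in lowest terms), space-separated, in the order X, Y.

Propagating the distribution step by step (d_{t+1} = d_t * P):
d_0 = (X=4/5, Y=1/5)
  d_1[X] = 4/5*13/20 + 1/5*9/20 = 61/100
  d_1[Y] = 4/5*7/20 + 1/5*11/20 = 39/100
d_1 = (X=61/100, Y=39/100)
  d_2[X] = 61/100*13/20 + 39/100*9/20 = 143/250
  d_2[Y] = 61/100*7/20 + 39/100*11/20 = 107/250
d_2 = (X=143/250, Y=107/250)
  d_3[X] = 143/250*13/20 + 107/250*9/20 = 1411/2500
  d_3[Y] = 143/250*7/20 + 107/250*11/20 = 1089/2500
d_3 = (X=1411/2500, Y=1089/2500)
  d_4[X] = 1411/2500*13/20 + 1089/2500*9/20 = 1759/3125
  d_4[Y] = 1411/2500*7/20 + 1089/2500*11/20 = 1366/3125
d_4 = (X=1759/3125, Y=1366/3125)

Answer: 1759/3125 1366/3125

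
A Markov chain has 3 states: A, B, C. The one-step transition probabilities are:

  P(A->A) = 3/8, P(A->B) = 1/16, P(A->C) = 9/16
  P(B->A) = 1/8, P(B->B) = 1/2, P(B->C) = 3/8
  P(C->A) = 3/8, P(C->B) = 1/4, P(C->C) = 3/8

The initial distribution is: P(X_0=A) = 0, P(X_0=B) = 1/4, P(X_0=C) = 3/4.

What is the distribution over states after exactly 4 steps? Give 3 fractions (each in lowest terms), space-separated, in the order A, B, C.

Answer: 317/1024 4223/16384 7089/16384

Derivation:
Propagating the distribution step by step (d_{t+1} = d_t * P):
d_0 = (A=0, B=1/4, C=3/4)
  d_1[A] = 0*3/8 + 1/4*1/8 + 3/4*3/8 = 5/16
  d_1[B] = 0*1/16 + 1/4*1/2 + 3/4*1/4 = 5/16
  d_1[C] = 0*9/16 + 1/4*3/8 + 3/4*3/8 = 3/8
d_1 = (A=5/16, B=5/16, C=3/8)
  d_2[A] = 5/16*3/8 + 5/16*1/8 + 3/8*3/8 = 19/64
  d_2[B] = 5/16*1/16 + 5/16*1/2 + 3/8*1/4 = 69/256
  d_2[C] = 5/16*9/16 + 5/16*3/8 + 3/8*3/8 = 111/256
d_2 = (A=19/64, B=69/256, C=111/256)
  d_3[A] = 19/64*3/8 + 69/256*1/8 + 111/256*3/8 = 315/1024
  d_3[B] = 19/64*1/16 + 69/256*1/2 + 111/256*1/4 = 67/256
  d_3[C] = 19/64*9/16 + 69/256*3/8 + 111/256*3/8 = 441/1024
d_3 = (A=315/1024, B=67/256, C=441/1024)
  d_4[A] = 315/1024*3/8 + 67/256*1/8 + 441/1024*3/8 = 317/1024
  d_4[B] = 315/1024*1/16 + 67/256*1/2 + 441/1024*1/4 = 4223/16384
  d_4[C] = 315/1024*9/16 + 67/256*3/8 + 441/1024*3/8 = 7089/16384
d_4 = (A=317/1024, B=4223/16384, C=7089/16384)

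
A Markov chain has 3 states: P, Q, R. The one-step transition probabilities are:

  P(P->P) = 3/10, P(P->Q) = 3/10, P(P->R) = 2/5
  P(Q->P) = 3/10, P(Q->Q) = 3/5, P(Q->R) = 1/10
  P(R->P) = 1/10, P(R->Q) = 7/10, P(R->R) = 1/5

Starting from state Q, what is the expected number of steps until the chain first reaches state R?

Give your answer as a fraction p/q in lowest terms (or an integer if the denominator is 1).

Answer: 100/19

Derivation:
Let h_i = expected steps to first reach R from state i.
Boundary: h_R = 0.
First-step equations for the other states:
  h_P = 1 + 3/10*h_P + 3/10*h_Q + 2/5*h_R
  h_Q = 1 + 3/10*h_P + 3/5*h_Q + 1/10*h_R

Substituting h_R = 0 and rearranging gives the linear system (I - Q) h = 1:
  [7/10, -3/10] . (h_P, h_Q) = 1
  [-3/10, 2/5] . (h_P, h_Q) = 1

Solving yields:
  h_P = 70/19
  h_Q = 100/19

Starting state is Q, so the expected hitting time is h_Q = 100/19.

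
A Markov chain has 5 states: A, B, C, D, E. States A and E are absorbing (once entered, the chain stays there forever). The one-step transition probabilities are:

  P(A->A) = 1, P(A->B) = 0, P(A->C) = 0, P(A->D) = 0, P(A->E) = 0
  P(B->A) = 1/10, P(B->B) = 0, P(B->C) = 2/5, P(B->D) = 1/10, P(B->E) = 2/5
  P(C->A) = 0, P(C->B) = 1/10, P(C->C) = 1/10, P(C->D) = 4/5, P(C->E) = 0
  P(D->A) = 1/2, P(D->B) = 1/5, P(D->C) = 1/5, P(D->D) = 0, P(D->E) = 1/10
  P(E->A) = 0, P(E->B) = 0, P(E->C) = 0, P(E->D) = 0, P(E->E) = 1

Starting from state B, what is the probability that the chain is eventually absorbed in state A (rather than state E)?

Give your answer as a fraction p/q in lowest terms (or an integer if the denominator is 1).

Answer: 279/616

Derivation:
Let a_i = P(absorbed in A | start in state i).
Boundary conditions: a_A = 1, a_E = 0.
For each transient state i, a_i = sum_j P(i->j) * a_j:
  a_B = 1/10*a_A + 0*a_B + 2/5*a_C + 1/10*a_D + 2/5*a_E
  a_C = 0*a_A + 1/10*a_B + 1/10*a_C + 4/5*a_D + 0*a_E
  a_D = 1/2*a_A + 1/5*a_B + 1/5*a_C + 0*a_D + 1/10*a_E

Substituting a_A = 1 and a_E = 0, rearrange to (I - Q) a = r where r[i] = P(i -> A):
  [1, -2/5, -1/10] . (a_B, a_C, a_D) = 1/10
  [-1/10, 9/10, -4/5] . (a_B, a_C, a_D) = 0
  [-1/5, -1/5, 1] . (a_B, a_C, a_D) = 1/2

Solving yields:
  a_B = 279/616
  a_C = 431/616
  a_D = 225/308

Starting state is B, so the absorption probability is a_B = 279/616.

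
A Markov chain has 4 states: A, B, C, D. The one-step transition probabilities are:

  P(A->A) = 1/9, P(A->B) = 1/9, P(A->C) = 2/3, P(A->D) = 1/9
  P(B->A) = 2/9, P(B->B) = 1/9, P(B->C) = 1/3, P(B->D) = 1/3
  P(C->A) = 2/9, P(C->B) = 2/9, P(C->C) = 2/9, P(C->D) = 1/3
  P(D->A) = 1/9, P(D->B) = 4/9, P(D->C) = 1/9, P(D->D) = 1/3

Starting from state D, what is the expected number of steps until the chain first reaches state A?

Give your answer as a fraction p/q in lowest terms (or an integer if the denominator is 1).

Answer: 6

Derivation:
Let h_i = expected steps to first reach A from state i.
Boundary: h_A = 0.
First-step equations for the other states:
  h_B = 1 + 2/9*h_A + 1/9*h_B + 1/3*h_C + 1/3*h_D
  h_C = 1 + 2/9*h_A + 2/9*h_B + 2/9*h_C + 1/3*h_D
  h_D = 1 + 1/9*h_A + 4/9*h_B + 1/9*h_C + 1/3*h_D

Substituting h_A = 0 and rearranging gives the linear system (I - Q) h = 1:
  [8/9, -1/3, -1/3] . (h_B, h_C, h_D) = 1
  [-2/9, 7/9, -1/3] . (h_B, h_C, h_D) = 1
  [-4/9, -1/9, 2/3] . (h_B, h_C, h_D) = 1

Solving yields:
  h_B = 27/5
  h_C = 27/5
  h_D = 6

Starting state is D, so the expected hitting time is h_D = 6.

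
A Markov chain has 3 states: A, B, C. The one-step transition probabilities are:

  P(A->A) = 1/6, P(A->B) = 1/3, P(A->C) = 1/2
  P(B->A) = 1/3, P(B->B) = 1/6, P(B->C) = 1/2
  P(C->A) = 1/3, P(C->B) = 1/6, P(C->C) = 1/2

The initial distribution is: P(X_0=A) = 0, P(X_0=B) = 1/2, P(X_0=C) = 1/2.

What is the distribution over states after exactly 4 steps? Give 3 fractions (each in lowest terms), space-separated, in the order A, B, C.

Propagating the distribution step by step (d_{t+1} = d_t * P):
d_0 = (A=0, B=1/2, C=1/2)
  d_1[A] = 0*1/6 + 1/2*1/3 + 1/2*1/3 = 1/3
  d_1[B] = 0*1/3 + 1/2*1/6 + 1/2*1/6 = 1/6
  d_1[C] = 0*1/2 + 1/2*1/2 + 1/2*1/2 = 1/2
d_1 = (A=1/3, B=1/6, C=1/2)
  d_2[A] = 1/3*1/6 + 1/6*1/3 + 1/2*1/3 = 5/18
  d_2[B] = 1/3*1/3 + 1/6*1/6 + 1/2*1/6 = 2/9
  d_2[C] = 1/3*1/2 + 1/6*1/2 + 1/2*1/2 = 1/2
d_2 = (A=5/18, B=2/9, C=1/2)
  d_3[A] = 5/18*1/6 + 2/9*1/3 + 1/2*1/3 = 31/108
  d_3[B] = 5/18*1/3 + 2/9*1/6 + 1/2*1/6 = 23/108
  d_3[C] = 5/18*1/2 + 2/9*1/2 + 1/2*1/2 = 1/2
d_3 = (A=31/108, B=23/108, C=1/2)
  d_4[A] = 31/108*1/6 + 23/108*1/3 + 1/2*1/3 = 185/648
  d_4[B] = 31/108*1/3 + 23/108*1/6 + 1/2*1/6 = 139/648
  d_4[C] = 31/108*1/2 + 23/108*1/2 + 1/2*1/2 = 1/2
d_4 = (A=185/648, B=139/648, C=1/2)

Answer: 185/648 139/648 1/2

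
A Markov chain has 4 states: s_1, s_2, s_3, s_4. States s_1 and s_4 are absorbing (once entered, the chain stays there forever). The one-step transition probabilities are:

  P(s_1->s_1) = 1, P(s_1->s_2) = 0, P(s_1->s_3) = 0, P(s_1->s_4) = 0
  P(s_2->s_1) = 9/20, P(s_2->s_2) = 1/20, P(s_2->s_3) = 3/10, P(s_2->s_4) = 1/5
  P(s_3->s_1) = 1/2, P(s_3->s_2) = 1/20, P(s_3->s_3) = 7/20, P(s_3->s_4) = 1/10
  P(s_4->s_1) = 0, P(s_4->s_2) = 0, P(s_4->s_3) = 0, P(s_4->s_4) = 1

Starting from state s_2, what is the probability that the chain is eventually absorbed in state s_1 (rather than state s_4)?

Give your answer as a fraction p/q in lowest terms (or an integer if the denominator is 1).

Let a_i = P(absorbed in s_1 | start in state i).
Boundary conditions: a_s_1 = 1, a_s_4 = 0.
For each transient state i, a_i = sum_j P(i->j) * a_j:
  a_s_2 = 9/20*a_s_1 + 1/20*a_s_2 + 3/10*a_s_3 + 1/5*a_s_4
  a_s_3 = 1/2*a_s_1 + 1/20*a_s_2 + 7/20*a_s_3 + 1/10*a_s_4

Substituting a_s_1 = 1 and a_s_4 = 0, rearrange to (I - Q) a = r where r[i] = P(i -> s_1):
  [19/20, -3/10] . (a_s_2, a_s_3) = 9/20
  [-1/20, 13/20] . (a_s_2, a_s_3) = 1/2

Solving yields:
  a_s_2 = 177/241
  a_s_3 = 199/241

Starting state is s_2, so the absorption probability is a_s_2 = 177/241.

Answer: 177/241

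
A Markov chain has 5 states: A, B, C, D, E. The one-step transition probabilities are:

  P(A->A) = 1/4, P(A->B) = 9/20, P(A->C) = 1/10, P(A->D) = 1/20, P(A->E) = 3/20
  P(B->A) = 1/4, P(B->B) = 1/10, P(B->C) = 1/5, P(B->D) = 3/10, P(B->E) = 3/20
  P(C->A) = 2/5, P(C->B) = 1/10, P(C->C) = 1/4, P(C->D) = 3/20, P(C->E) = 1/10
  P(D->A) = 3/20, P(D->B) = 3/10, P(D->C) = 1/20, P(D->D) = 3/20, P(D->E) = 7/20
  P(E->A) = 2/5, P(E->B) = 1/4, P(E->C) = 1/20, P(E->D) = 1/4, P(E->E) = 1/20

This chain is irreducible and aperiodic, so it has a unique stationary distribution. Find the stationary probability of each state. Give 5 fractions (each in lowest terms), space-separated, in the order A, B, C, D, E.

The stationary distribution satisfies pi = pi * P, i.e.:
  pi_A = 1/4*pi_A + 1/4*pi_B + 2/5*pi_C + 3/20*pi_D + 2/5*pi_E
  pi_B = 9/20*pi_A + 1/10*pi_B + 1/10*pi_C + 3/10*pi_D + 1/4*pi_E
  pi_C = 1/10*pi_A + 1/5*pi_B + 1/4*pi_C + 1/20*pi_D + 1/20*pi_E
  pi_D = 1/20*pi_A + 3/10*pi_B + 3/20*pi_C + 3/20*pi_D + 1/4*pi_E
  pi_E = 3/20*pi_A + 3/20*pi_B + 1/10*pi_C + 7/20*pi_D + 1/20*pi_E
with normalization: pi_A + pi_B + pi_C + pi_D + pi_E = 1.

Using the first 4 balance equations plus normalization, the linear system A*pi = b is:
  [-3/4, 1/4, 2/5, 3/20, 2/5] . pi = 0
  [9/20, -9/10, 1/10, 3/10, 1/4] . pi = 0
  [1/10, 1/5, -3/4, 1/20, 1/20] . pi = 0
  [1/20, 3/10, 3/20, -17/20, 1/4] . pi = 0
  [1, 1, 1, 1, 1] . pi = 1

Solving yields:
  pi_A = 51526/186775
  pi_B = 47889/186775
  pi_C = 23873/186775
  pi_D = 33087/186775
  pi_E = 1216/7471

Verification (pi * P):
  51526/186775*1/4 + 47889/186775*1/4 + 23873/186775*2/5 + 33087/186775*3/20 + 1216/7471*2/5 = 51526/186775 = pi_A  (ok)
  51526/186775*9/20 + 47889/186775*1/10 + 23873/186775*1/10 + 33087/186775*3/10 + 1216/7471*1/4 = 47889/186775 = pi_B  (ok)
  51526/186775*1/10 + 47889/186775*1/5 + 23873/186775*1/4 + 33087/186775*1/20 + 1216/7471*1/20 = 23873/186775 = pi_C  (ok)
  51526/186775*1/20 + 47889/186775*3/10 + 23873/186775*3/20 + 33087/186775*3/20 + 1216/7471*1/4 = 33087/186775 = pi_D  (ok)
  51526/186775*3/20 + 47889/186775*3/20 + 23873/186775*1/10 + 33087/186775*7/20 + 1216/7471*1/20 = 1216/7471 = pi_E  (ok)

Answer: 51526/186775 47889/186775 23873/186775 33087/186775 1216/7471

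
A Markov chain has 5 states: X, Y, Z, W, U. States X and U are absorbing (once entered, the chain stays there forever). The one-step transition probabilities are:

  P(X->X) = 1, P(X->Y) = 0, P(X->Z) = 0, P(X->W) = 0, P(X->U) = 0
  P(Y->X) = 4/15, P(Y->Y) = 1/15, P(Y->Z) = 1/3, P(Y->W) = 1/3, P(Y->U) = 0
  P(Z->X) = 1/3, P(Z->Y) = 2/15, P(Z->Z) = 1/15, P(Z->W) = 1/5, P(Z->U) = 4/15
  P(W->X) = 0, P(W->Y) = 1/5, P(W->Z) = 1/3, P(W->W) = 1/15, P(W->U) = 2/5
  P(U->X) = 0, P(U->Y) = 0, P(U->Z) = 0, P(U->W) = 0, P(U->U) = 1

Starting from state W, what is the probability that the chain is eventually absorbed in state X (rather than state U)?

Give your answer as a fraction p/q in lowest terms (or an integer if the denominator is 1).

Let a_i = P(absorbed in X | start in state i).
Boundary conditions: a_X = 1, a_U = 0.
For each transient state i, a_i = sum_j P(i->j) * a_j:
  a_Y = 4/15*a_X + 1/15*a_Y + 1/3*a_Z + 1/3*a_W + 0*a_U
  a_Z = 1/3*a_X + 2/15*a_Y + 1/15*a_Z + 1/5*a_W + 4/15*a_U
  a_W = 0*a_X + 1/5*a_Y + 1/3*a_Z + 1/15*a_W + 2/5*a_U

Substituting a_X = 1 and a_U = 0, rearrange to (I - Q) a = r where r[i] = P(i -> X):
  [14/15, -1/3, -1/3] . (a_Y, a_Z, a_W) = 4/15
  [-2/15, 14/15, -1/5] . (a_Y, a_Z, a_W) = 1/3
  [-1/5, -1/3, 14/15] . (a_Y, a_Z, a_W) = 0

Solving yields:
  a_Y = 1199/2089
  a_Z = 1053/2089
  a_W = 633/2089

Starting state is W, so the absorption probability is a_W = 633/2089.

Answer: 633/2089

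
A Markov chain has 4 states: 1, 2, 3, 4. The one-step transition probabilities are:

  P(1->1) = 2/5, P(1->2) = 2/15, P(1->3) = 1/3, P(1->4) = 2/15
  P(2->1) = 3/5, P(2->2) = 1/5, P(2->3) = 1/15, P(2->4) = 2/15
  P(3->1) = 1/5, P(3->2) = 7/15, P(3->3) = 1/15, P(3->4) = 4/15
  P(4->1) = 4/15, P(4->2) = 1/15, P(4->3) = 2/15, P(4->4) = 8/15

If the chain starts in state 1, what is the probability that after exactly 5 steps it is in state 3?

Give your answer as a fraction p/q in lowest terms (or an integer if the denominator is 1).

Computing P^5 by repeated multiplication:
P^1 =
  1: [2/5, 2/15, 1/3, 2/15]
  2: [3/5, 1/5, 1/15, 2/15]
  3: [1/5, 7/15, 1/15, 4/15]
  4: [4/15, 1/15, 2/15, 8/15]
P^2 =
  1: [77/225, 11/45, 41/225, 52/225]
  2: [92/225, 4/25, 53/225, 44/225]
  3: [4/9, 38/225, 31/225, 56/225]
  4: [71/225, 11/75, 13/75, 82/225]
P^3 =
  1: [1288/3375, 658/3375, 13/75, 844/3375]
  2: [1211/3375, 707/3375, 637/3375, 164/675]
  3: [1259/3375, 587/3375, 227/1125, 848/3375]
  4: [1168/3375, 596/3375, 197/1125, 68/225]
P^4 =
  1: [18781/50625, 3163/16875, 9371/50625, 4328/16875]
  2: [3764/10125, 3274/16875, 3013/16875, 12944/50625]
  3: [18272/50625, 3298/16875, 9259/50625, 176/675]
  4: [9/25, 9281/50625, 9067/50625, 4684/16875]
P^5 =
  1: [30904/84375, 28922/151875, 138733/759375, 197896/759375]
  2: [280211/759375, 143323/759375, 46283/253125, 2432/9375]
  3: [18617/50625, 144239/759375, 136913/759375, 198968/759375]
  4: [92096/253125, 141814/759375, 45859/253125, 203696/759375]

(P^5)[1 -> 3] = 138733/759375

Answer: 138733/759375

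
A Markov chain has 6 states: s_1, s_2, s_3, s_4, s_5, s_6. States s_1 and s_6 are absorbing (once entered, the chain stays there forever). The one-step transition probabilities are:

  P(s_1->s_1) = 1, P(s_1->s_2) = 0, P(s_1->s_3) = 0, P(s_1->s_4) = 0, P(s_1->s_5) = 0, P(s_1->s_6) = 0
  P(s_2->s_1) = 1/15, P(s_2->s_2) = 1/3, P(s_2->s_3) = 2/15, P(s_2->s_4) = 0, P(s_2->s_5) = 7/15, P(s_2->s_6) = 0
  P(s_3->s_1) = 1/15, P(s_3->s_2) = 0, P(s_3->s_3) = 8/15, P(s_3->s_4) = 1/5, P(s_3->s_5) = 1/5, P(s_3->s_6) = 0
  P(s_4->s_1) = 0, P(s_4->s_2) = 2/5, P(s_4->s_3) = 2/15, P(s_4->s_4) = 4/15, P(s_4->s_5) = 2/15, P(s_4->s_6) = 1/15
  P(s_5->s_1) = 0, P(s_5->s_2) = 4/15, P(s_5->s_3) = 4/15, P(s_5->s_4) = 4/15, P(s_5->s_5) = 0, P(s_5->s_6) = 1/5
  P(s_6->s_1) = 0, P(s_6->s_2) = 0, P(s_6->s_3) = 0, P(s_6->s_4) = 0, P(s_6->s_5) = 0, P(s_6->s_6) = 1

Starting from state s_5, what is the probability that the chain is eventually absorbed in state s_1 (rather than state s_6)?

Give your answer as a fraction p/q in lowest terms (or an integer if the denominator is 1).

Answer: 590/1813

Derivation:
Let a_i = P(absorbed in s_1 | start in state i).
Boundary conditions: a_s_1 = 1, a_s_6 = 0.
For each transient state i, a_i = sum_j P(i->j) * a_j:
  a_s_2 = 1/15*a_s_1 + 1/3*a_s_2 + 2/15*a_s_3 + 0*a_s_4 + 7/15*a_s_5 + 0*a_s_6
  a_s_3 = 1/15*a_s_1 + 0*a_s_2 + 8/15*a_s_3 + 1/5*a_s_4 + 1/5*a_s_5 + 0*a_s_6
  a_s_4 = 0*a_s_1 + 2/5*a_s_2 + 2/15*a_s_3 + 4/15*a_s_4 + 2/15*a_s_5 + 1/15*a_s_6
  a_s_5 = 0*a_s_1 + 4/15*a_s_2 + 4/15*a_s_3 + 4/15*a_s_4 + 0*a_s_5 + 1/5*a_s_6

Substituting a_s_1 = 1 and a_s_6 = 0, rearrange to (I - Q) a = r where r[i] = P(i -> s_1):
  [2/3, -2/15, 0, -7/15] . (a_s_2, a_s_3, a_s_4, a_s_5) = 1/15
  [0, 7/15, -1/5, -1/5] . (a_s_2, a_s_3, a_s_4, a_s_5) = 1/15
  [-2/5, -2/15, 11/15, -2/15] . (a_s_2, a_s_3, a_s_4, a_s_5) = 0
  [-4/15, -4/15, -4/15, 1] . (a_s_2, a_s_3, a_s_4, a_s_5) = 0

Solving yields:
  a_s_2 = 1507/3626
  a_s_3 = 796/1813
  a_s_4 = 663/1813
  a_s_5 = 590/1813

Starting state is s_5, so the absorption probability is a_s_5 = 590/1813.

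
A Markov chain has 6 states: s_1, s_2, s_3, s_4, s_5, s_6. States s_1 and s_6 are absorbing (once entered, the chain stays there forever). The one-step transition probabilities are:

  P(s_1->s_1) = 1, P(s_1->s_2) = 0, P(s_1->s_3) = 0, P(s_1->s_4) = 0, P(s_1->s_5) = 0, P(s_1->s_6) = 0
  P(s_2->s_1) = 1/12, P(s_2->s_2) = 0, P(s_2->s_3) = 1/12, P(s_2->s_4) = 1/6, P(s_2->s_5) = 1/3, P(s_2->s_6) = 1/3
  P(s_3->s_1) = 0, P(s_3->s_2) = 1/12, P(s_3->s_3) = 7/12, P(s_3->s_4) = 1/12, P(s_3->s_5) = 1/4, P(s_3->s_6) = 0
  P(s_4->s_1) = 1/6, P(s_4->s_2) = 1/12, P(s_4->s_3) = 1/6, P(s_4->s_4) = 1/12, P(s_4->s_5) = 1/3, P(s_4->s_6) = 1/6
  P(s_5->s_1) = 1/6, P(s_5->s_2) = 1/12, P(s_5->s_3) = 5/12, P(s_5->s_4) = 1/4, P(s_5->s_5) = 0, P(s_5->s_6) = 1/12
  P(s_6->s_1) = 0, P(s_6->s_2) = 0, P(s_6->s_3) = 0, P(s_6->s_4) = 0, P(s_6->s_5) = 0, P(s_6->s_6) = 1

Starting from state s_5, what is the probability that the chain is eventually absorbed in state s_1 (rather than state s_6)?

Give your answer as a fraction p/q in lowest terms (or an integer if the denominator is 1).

Answer: 935/1766

Derivation:
Let a_i = P(absorbed in s_1 | start in state i).
Boundary conditions: a_s_1 = 1, a_s_6 = 0.
For each transient state i, a_i = sum_j P(i->j) * a_j:
  a_s_2 = 1/12*a_s_1 + 0*a_s_2 + 1/12*a_s_3 + 1/6*a_s_4 + 1/3*a_s_5 + 1/3*a_s_6
  a_s_3 = 0*a_s_1 + 1/12*a_s_2 + 7/12*a_s_3 + 1/12*a_s_4 + 1/4*a_s_5 + 0*a_s_6
  a_s_4 = 1/6*a_s_1 + 1/12*a_s_2 + 1/6*a_s_3 + 1/12*a_s_4 + 1/3*a_s_5 + 1/6*a_s_6
  a_s_5 = 1/6*a_s_1 + 1/12*a_s_2 + 5/12*a_s_3 + 1/4*a_s_4 + 0*a_s_5 + 1/12*a_s_6

Substituting a_s_1 = 1 and a_s_6 = 0, rearrange to (I - Q) a = r where r[i] = P(i -> s_1):
  [1, -1/12, -1/6, -1/3] . (a_s_2, a_s_3, a_s_4, a_s_5) = 1/12
  [-1/12, 5/12, -1/12, -1/4] . (a_s_2, a_s_3, a_s_4, a_s_5) = 0
  [-1/12, -1/6, 11/12, -1/3] . (a_s_2, a_s_3, a_s_4, a_s_5) = 1/6
  [-1/12, -5/12, -1/4, 1] . (a_s_2, a_s_3, a_s_4, a_s_5) = 1/6

Solving yields:
  a_s_2 = 1357/3532
  a_s_3 = 873/1766
  a_s_4 = 1763/3532
  a_s_5 = 935/1766

Starting state is s_5, so the absorption probability is a_s_5 = 935/1766.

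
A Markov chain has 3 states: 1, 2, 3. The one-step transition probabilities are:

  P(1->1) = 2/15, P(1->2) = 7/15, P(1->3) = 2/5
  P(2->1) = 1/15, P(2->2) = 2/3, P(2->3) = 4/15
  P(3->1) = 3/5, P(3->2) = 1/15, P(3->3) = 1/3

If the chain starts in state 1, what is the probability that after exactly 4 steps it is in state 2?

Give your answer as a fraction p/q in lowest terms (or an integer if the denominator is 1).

Computing P^4 by repeated multiplication:
P^1 =
  1: [2/15, 7/15, 2/5]
  2: [1/15, 2/3, 4/15]
  3: [3/5, 1/15, 1/3]
P^2 =
  1: [13/45, 2/5, 14/45]
  2: [16/75, 37/75, 22/75]
  3: [64/225, 26/75, 83/225]
P^3 =
  1: [34/135, 19/45, 44/135]
  2: [89/375, 56/125, 118/375]
  3: [953/3375, 437/1125, 1111/3375]
P^4 =
  1: [521/2025, 284/675, 652/2025]
  2: [1408/5625, 269/625, 1796/5625]
  3: [13216/50625, 6964/16875, 16517/50625]

(P^4)[1 -> 2] = 284/675

Answer: 284/675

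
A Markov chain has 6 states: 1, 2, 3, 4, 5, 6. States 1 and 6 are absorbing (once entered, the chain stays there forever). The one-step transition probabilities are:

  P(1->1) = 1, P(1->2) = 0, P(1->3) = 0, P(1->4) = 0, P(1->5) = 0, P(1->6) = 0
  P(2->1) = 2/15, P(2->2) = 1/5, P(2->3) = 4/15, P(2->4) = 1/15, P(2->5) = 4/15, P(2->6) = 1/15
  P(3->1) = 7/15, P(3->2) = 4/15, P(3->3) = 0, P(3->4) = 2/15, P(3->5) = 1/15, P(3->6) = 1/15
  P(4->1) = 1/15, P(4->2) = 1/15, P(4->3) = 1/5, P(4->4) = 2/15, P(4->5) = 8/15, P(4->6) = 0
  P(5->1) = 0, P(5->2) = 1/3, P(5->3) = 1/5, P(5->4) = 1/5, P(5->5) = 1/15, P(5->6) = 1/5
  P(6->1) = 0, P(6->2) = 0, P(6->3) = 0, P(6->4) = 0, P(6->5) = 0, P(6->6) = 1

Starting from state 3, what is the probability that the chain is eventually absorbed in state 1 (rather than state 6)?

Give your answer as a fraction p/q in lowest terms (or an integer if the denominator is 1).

Let a_i = P(absorbed in 1 | start in state i).
Boundary conditions: a_1 = 1, a_6 = 0.
For each transient state i, a_i = sum_j P(i->j) * a_j:
  a_2 = 2/15*a_1 + 1/5*a_2 + 4/15*a_3 + 1/15*a_4 + 4/15*a_5 + 1/15*a_6
  a_3 = 7/15*a_1 + 4/15*a_2 + 0*a_3 + 2/15*a_4 + 1/15*a_5 + 1/15*a_6
  a_4 = 1/15*a_1 + 1/15*a_2 + 1/5*a_3 + 2/15*a_4 + 8/15*a_5 + 0*a_6
  a_5 = 0*a_1 + 1/3*a_2 + 1/5*a_3 + 1/5*a_4 + 1/15*a_5 + 1/5*a_6

Substituting a_1 = 1 and a_6 = 0, rearrange to (I - Q) a = r where r[i] = P(i -> 1):
  [4/5, -4/15, -1/15, -4/15] . (a_2, a_3, a_4, a_5) = 2/15
  [-4/15, 1, -2/15, -1/15] . (a_2, a_3, a_4, a_5) = 7/15
  [-1/15, -1/5, 13/15, -8/15] . (a_2, a_3, a_4, a_5) = 1/15
  [-1/3, -1/5, -1/5, 14/15] . (a_2, a_3, a_4, a_5) = 0

Solving yields:
  a_2 = 2229/3442
  a_3 = 13047/17210
  a_4 = 5392/8605
  a_5 = 9087/17210

Starting state is 3, so the absorption probability is a_3 = 13047/17210.

Answer: 13047/17210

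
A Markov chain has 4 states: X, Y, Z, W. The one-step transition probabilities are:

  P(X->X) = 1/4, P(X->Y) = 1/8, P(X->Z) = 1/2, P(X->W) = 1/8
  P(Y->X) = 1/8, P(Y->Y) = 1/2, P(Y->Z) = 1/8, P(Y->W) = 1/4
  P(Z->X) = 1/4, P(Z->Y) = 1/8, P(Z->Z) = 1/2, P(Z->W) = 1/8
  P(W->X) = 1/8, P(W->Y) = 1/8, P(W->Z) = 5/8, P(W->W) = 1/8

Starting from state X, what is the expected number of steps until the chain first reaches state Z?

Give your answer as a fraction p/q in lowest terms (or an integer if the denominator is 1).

Answer: 160/71

Derivation:
Let h_i = expected steps to first reach Z from state i.
Boundary: h_Z = 0.
First-step equations for the other states:
  h_X = 1 + 1/4*h_X + 1/8*h_Y + 1/2*h_Z + 1/8*h_W
  h_Y = 1 + 1/8*h_X + 1/2*h_Y + 1/8*h_Z + 1/4*h_W
  h_W = 1 + 1/8*h_X + 1/8*h_Y + 5/8*h_Z + 1/8*h_W

Substituting h_Z = 0 and rearranging gives the linear system (I - Q) h = 1:
  [3/4, -1/8, -1/8] . (h_X, h_Y, h_W) = 1
  [-1/8, 1/2, -1/4] . (h_X, h_Y, h_W) = 1
  [-1/8, -1/8, 7/8] . (h_X, h_Y, h_W) = 1

Solving yields:
  h_X = 160/71
  h_Y = 252/71
  h_W = 140/71

Starting state is X, so the expected hitting time is h_X = 160/71.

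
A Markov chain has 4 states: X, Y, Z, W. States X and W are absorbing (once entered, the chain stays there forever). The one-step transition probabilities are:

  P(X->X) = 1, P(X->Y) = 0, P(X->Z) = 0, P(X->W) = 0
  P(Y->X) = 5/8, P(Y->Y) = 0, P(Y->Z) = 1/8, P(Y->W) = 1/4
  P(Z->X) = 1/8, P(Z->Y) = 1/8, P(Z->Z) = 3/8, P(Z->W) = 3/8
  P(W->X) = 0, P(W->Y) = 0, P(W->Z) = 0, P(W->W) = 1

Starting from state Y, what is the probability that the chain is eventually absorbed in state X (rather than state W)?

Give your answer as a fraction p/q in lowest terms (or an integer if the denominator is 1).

Answer: 2/3

Derivation:
Let a_i = P(absorbed in X | start in state i).
Boundary conditions: a_X = 1, a_W = 0.
For each transient state i, a_i = sum_j P(i->j) * a_j:
  a_Y = 5/8*a_X + 0*a_Y + 1/8*a_Z + 1/4*a_W
  a_Z = 1/8*a_X + 1/8*a_Y + 3/8*a_Z + 3/8*a_W

Substituting a_X = 1 and a_W = 0, rearrange to (I - Q) a = r where r[i] = P(i -> X):
  [1, -1/8] . (a_Y, a_Z) = 5/8
  [-1/8, 5/8] . (a_Y, a_Z) = 1/8

Solving yields:
  a_Y = 2/3
  a_Z = 1/3

Starting state is Y, so the absorption probability is a_Y = 2/3.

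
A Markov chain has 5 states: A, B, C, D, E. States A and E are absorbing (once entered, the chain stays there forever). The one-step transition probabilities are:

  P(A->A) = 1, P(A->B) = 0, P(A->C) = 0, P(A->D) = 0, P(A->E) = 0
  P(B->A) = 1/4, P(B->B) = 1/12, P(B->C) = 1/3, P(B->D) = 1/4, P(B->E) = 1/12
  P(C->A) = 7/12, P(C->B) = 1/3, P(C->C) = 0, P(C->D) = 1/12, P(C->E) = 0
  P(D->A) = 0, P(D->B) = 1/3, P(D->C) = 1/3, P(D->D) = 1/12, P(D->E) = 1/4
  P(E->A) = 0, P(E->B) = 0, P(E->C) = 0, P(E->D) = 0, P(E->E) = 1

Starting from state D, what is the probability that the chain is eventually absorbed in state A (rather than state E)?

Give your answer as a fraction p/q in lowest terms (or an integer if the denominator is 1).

Answer: 153/256

Derivation:
Let a_i = P(absorbed in A | start in state i).
Boundary conditions: a_A = 1, a_E = 0.
For each transient state i, a_i = sum_j P(i->j) * a_j:
  a_B = 1/4*a_A + 1/12*a_B + 1/3*a_C + 1/4*a_D + 1/12*a_E
  a_C = 7/12*a_A + 1/3*a_B + 0*a_C + 1/12*a_D + 0*a_E
  a_D = 0*a_A + 1/3*a_B + 1/3*a_C + 1/12*a_D + 1/4*a_E

Substituting a_A = 1 and a_E = 0, rearrange to (I - Q) a = r where r[i] = P(i -> A):
  [11/12, -1/3, -1/4] . (a_B, a_C, a_D) = 1/4
  [-1/3, 1, -1/12] . (a_B, a_C, a_D) = 7/12
  [-1/3, -1/3, 11/12] . (a_B, a_C, a_D) = 0

Solving yields:
  a_B = 97/128
  a_C = 907/1024
  a_D = 153/256

Starting state is D, so the absorption probability is a_D = 153/256.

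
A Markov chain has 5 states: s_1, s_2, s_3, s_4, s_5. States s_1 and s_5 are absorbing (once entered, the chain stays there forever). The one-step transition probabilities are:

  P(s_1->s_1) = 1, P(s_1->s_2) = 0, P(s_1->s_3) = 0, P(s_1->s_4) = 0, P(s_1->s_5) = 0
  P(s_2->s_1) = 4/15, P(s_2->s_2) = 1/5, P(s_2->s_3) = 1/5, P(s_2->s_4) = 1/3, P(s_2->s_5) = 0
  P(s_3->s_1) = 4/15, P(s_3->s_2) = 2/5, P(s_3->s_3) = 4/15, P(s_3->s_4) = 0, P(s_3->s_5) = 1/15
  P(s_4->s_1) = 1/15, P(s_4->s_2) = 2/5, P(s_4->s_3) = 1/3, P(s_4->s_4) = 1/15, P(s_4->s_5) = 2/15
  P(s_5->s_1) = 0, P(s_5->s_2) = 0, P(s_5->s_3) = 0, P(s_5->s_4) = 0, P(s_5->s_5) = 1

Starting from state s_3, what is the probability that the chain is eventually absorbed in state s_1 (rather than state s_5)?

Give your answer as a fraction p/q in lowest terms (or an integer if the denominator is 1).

Answer: 51/62

Derivation:
Let a_i = P(absorbed in s_1 | start in state i).
Boundary conditions: a_s_1 = 1, a_s_5 = 0.
For each transient state i, a_i = sum_j P(i->j) * a_j:
  a_s_2 = 4/15*a_s_1 + 1/5*a_s_2 + 1/5*a_s_3 + 1/3*a_s_4 + 0*a_s_5
  a_s_3 = 4/15*a_s_1 + 2/5*a_s_2 + 4/15*a_s_3 + 0*a_s_4 + 1/15*a_s_5
  a_s_4 = 1/15*a_s_1 + 2/5*a_s_2 + 1/3*a_s_3 + 1/15*a_s_4 + 2/15*a_s_5

Substituting a_s_1 = 1 and a_s_5 = 0, rearrange to (I - Q) a = r where r[i] = P(i -> s_1):
  [4/5, -1/5, -1/3] . (a_s_2, a_s_3, a_s_4) = 4/15
  [-2/5, 11/15, 0] . (a_s_2, a_s_3, a_s_4) = 4/15
  [-2/5, -1/3, 14/15] . (a_s_2, a_s_3, a_s_4) = 1/15

Solving yields:
  a_s_2 = 313/372
  a_s_3 = 51/62
  a_s_4 = 45/62

Starting state is s_3, so the absorption probability is a_s_3 = 51/62.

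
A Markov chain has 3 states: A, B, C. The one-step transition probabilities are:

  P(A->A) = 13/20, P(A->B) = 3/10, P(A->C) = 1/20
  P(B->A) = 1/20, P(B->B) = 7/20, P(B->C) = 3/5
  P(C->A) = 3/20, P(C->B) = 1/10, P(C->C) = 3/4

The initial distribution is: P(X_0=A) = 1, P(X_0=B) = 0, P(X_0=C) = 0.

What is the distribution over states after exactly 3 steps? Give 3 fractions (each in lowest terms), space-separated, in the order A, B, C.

Answer: 171/500 1061/4000 1571/4000

Derivation:
Propagating the distribution step by step (d_{t+1} = d_t * P):
d_0 = (A=1, B=0, C=0)
  d_1[A] = 1*13/20 + 0*1/20 + 0*3/20 = 13/20
  d_1[B] = 1*3/10 + 0*7/20 + 0*1/10 = 3/10
  d_1[C] = 1*1/20 + 0*3/5 + 0*3/4 = 1/20
d_1 = (A=13/20, B=3/10, C=1/20)
  d_2[A] = 13/20*13/20 + 3/10*1/20 + 1/20*3/20 = 89/200
  d_2[B] = 13/20*3/10 + 3/10*7/20 + 1/20*1/10 = 61/200
  d_2[C] = 13/20*1/20 + 3/10*3/5 + 1/20*3/4 = 1/4
d_2 = (A=89/200, B=61/200, C=1/4)
  d_3[A] = 89/200*13/20 + 61/200*1/20 + 1/4*3/20 = 171/500
  d_3[B] = 89/200*3/10 + 61/200*7/20 + 1/4*1/10 = 1061/4000
  d_3[C] = 89/200*1/20 + 61/200*3/5 + 1/4*3/4 = 1571/4000
d_3 = (A=171/500, B=1061/4000, C=1571/4000)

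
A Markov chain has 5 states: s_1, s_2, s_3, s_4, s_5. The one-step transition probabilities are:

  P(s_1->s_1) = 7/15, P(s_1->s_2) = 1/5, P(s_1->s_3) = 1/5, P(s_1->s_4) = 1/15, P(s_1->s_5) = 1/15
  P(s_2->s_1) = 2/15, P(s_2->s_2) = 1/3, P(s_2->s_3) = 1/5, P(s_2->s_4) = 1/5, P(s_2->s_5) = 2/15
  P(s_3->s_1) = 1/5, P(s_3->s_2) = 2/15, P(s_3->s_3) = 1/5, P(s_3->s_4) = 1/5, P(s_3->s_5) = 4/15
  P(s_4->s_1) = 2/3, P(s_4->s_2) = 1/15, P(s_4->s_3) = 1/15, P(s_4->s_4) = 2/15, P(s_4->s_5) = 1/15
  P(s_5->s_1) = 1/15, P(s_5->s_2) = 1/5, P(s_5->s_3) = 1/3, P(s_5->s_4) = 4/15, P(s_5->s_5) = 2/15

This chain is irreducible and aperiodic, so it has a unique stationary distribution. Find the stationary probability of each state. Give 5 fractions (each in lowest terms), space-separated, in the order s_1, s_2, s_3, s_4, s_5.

Answer: 143/433 748/3897 3827/19485 3004/19485 2479/19485

Derivation:
The stationary distribution satisfies pi = pi * P, i.e.:
  pi_s_1 = 7/15*pi_s_1 + 2/15*pi_s_2 + 1/5*pi_s_3 + 2/3*pi_s_4 + 1/15*pi_s_5
  pi_s_2 = 1/5*pi_s_1 + 1/3*pi_s_2 + 2/15*pi_s_3 + 1/15*pi_s_4 + 1/5*pi_s_5
  pi_s_3 = 1/5*pi_s_1 + 1/5*pi_s_2 + 1/5*pi_s_3 + 1/15*pi_s_4 + 1/3*pi_s_5
  pi_s_4 = 1/15*pi_s_1 + 1/5*pi_s_2 + 1/5*pi_s_3 + 2/15*pi_s_4 + 4/15*pi_s_5
  pi_s_5 = 1/15*pi_s_1 + 2/15*pi_s_2 + 4/15*pi_s_3 + 1/15*pi_s_4 + 2/15*pi_s_5
with normalization: pi_s_1 + pi_s_2 + pi_s_3 + pi_s_4 + pi_s_5 = 1.

Using the first 4 balance equations plus normalization, the linear system A*pi = b is:
  [-8/15, 2/15, 1/5, 2/3, 1/15] . pi = 0
  [1/5, -2/3, 2/15, 1/15, 1/5] . pi = 0
  [1/5, 1/5, -4/5, 1/15, 1/3] . pi = 0
  [1/15, 1/5, 1/5, -13/15, 4/15] . pi = 0
  [1, 1, 1, 1, 1] . pi = 1

Solving yields:
  pi_s_1 = 143/433
  pi_s_2 = 748/3897
  pi_s_3 = 3827/19485
  pi_s_4 = 3004/19485
  pi_s_5 = 2479/19485

Verification (pi * P):
  143/433*7/15 + 748/3897*2/15 + 3827/19485*1/5 + 3004/19485*2/3 + 2479/19485*1/15 = 143/433 = pi_s_1  (ok)
  143/433*1/5 + 748/3897*1/3 + 3827/19485*2/15 + 3004/19485*1/15 + 2479/19485*1/5 = 748/3897 = pi_s_2  (ok)
  143/433*1/5 + 748/3897*1/5 + 3827/19485*1/5 + 3004/19485*1/15 + 2479/19485*1/3 = 3827/19485 = pi_s_3  (ok)
  143/433*1/15 + 748/3897*1/5 + 3827/19485*1/5 + 3004/19485*2/15 + 2479/19485*4/15 = 3004/19485 = pi_s_4  (ok)
  143/433*1/15 + 748/3897*2/15 + 3827/19485*4/15 + 3004/19485*1/15 + 2479/19485*2/15 = 2479/19485 = pi_s_5  (ok)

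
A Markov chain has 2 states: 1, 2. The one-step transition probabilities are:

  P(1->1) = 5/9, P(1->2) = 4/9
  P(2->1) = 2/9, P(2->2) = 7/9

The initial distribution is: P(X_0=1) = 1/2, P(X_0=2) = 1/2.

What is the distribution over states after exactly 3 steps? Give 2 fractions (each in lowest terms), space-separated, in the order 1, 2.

Answer: 55/162 107/162

Derivation:
Propagating the distribution step by step (d_{t+1} = d_t * P):
d_0 = (1=1/2, 2=1/2)
  d_1[1] = 1/2*5/9 + 1/2*2/9 = 7/18
  d_1[2] = 1/2*4/9 + 1/2*7/9 = 11/18
d_1 = (1=7/18, 2=11/18)
  d_2[1] = 7/18*5/9 + 11/18*2/9 = 19/54
  d_2[2] = 7/18*4/9 + 11/18*7/9 = 35/54
d_2 = (1=19/54, 2=35/54)
  d_3[1] = 19/54*5/9 + 35/54*2/9 = 55/162
  d_3[2] = 19/54*4/9 + 35/54*7/9 = 107/162
d_3 = (1=55/162, 2=107/162)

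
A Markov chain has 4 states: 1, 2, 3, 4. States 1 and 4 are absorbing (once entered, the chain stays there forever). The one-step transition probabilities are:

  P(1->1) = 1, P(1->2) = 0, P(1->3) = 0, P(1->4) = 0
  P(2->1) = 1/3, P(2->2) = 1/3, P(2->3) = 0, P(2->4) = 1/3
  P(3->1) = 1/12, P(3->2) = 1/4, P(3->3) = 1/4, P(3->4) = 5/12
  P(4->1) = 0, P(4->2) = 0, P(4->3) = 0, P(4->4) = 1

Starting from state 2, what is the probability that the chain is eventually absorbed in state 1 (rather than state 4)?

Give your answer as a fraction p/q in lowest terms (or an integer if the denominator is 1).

Answer: 1/2

Derivation:
Let a_i = P(absorbed in 1 | start in state i).
Boundary conditions: a_1 = 1, a_4 = 0.
For each transient state i, a_i = sum_j P(i->j) * a_j:
  a_2 = 1/3*a_1 + 1/3*a_2 + 0*a_3 + 1/3*a_4
  a_3 = 1/12*a_1 + 1/4*a_2 + 1/4*a_3 + 5/12*a_4

Substituting a_1 = 1 and a_4 = 0, rearrange to (I - Q) a = r where r[i] = P(i -> 1):
  [2/3, 0] . (a_2, a_3) = 1/3
  [-1/4, 3/4] . (a_2, a_3) = 1/12

Solving yields:
  a_2 = 1/2
  a_3 = 5/18

Starting state is 2, so the absorption probability is a_2 = 1/2.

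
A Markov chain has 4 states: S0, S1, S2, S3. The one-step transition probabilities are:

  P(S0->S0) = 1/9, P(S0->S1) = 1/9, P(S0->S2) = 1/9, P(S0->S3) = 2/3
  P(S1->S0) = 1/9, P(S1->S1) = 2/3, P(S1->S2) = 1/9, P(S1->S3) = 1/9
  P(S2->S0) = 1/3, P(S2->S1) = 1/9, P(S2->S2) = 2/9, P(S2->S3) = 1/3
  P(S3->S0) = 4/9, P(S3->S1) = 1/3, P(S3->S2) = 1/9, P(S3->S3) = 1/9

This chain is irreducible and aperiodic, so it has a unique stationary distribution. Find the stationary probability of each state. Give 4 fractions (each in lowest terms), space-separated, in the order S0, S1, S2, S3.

Answer: 5/22 101/264 1/8 35/132

Derivation:
The stationary distribution satisfies pi = pi * P, i.e.:
  pi_S0 = 1/9*pi_S0 + 1/9*pi_S1 + 1/3*pi_S2 + 4/9*pi_S3
  pi_S1 = 1/9*pi_S0 + 2/3*pi_S1 + 1/9*pi_S2 + 1/3*pi_S3
  pi_S2 = 1/9*pi_S0 + 1/9*pi_S1 + 2/9*pi_S2 + 1/9*pi_S3
  pi_S3 = 2/3*pi_S0 + 1/9*pi_S1 + 1/3*pi_S2 + 1/9*pi_S3
with normalization: pi_S0 + pi_S1 + pi_S2 + pi_S3 = 1.

Using the first 3 balance equations plus normalization, the linear system A*pi = b is:
  [-8/9, 1/9, 1/3, 4/9] . pi = 0
  [1/9, -1/3, 1/9, 1/3] . pi = 0
  [1/9, 1/9, -7/9, 1/9] . pi = 0
  [1, 1, 1, 1] . pi = 1

Solving yields:
  pi_S0 = 5/22
  pi_S1 = 101/264
  pi_S2 = 1/8
  pi_S3 = 35/132

Verification (pi * P):
  5/22*1/9 + 101/264*1/9 + 1/8*1/3 + 35/132*4/9 = 5/22 = pi_S0  (ok)
  5/22*1/9 + 101/264*2/3 + 1/8*1/9 + 35/132*1/3 = 101/264 = pi_S1  (ok)
  5/22*1/9 + 101/264*1/9 + 1/8*2/9 + 35/132*1/9 = 1/8 = pi_S2  (ok)
  5/22*2/3 + 101/264*1/9 + 1/8*1/3 + 35/132*1/9 = 35/132 = pi_S3  (ok)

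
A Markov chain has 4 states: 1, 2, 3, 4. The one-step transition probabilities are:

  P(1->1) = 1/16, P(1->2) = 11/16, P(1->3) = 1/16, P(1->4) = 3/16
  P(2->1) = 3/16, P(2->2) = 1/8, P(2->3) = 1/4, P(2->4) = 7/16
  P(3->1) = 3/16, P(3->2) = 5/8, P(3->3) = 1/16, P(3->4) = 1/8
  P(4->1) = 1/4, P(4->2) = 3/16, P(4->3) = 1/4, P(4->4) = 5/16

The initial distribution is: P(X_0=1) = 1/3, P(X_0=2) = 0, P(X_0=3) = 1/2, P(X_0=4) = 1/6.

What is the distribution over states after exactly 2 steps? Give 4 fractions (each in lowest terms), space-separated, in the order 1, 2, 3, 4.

Propagating the distribution step by step (d_{t+1} = d_t * P):
d_0 = (1=1/3, 2=0, 3=1/2, 4=1/6)
  d_1[1] = 1/3*1/16 + 0*3/16 + 1/2*3/16 + 1/6*1/4 = 5/32
  d_1[2] = 1/3*11/16 + 0*1/8 + 1/2*5/8 + 1/6*3/16 = 55/96
  d_1[3] = 1/3*1/16 + 0*1/4 + 1/2*1/16 + 1/6*1/4 = 3/32
  d_1[4] = 1/3*3/16 + 0*7/16 + 1/2*1/8 + 1/6*5/16 = 17/96
d_1 = (1=5/32, 2=55/96, 3=3/32, 4=17/96)
  d_2[1] = 5/32*1/16 + 55/96*3/16 + 3/32*3/16 + 17/96*1/4 = 275/1536
  d_2[2] = 5/32*11/16 + 55/96*1/8 + 3/32*5/8 + 17/96*3/16 = 13/48
  d_2[3] = 5/32*1/16 + 55/96*1/4 + 3/32*1/16 + 17/96*1/4 = 13/64
  d_2[4] = 5/32*3/16 + 55/96*7/16 + 3/32*1/8 + 17/96*5/16 = 533/1536
d_2 = (1=275/1536, 2=13/48, 3=13/64, 4=533/1536)

Answer: 275/1536 13/48 13/64 533/1536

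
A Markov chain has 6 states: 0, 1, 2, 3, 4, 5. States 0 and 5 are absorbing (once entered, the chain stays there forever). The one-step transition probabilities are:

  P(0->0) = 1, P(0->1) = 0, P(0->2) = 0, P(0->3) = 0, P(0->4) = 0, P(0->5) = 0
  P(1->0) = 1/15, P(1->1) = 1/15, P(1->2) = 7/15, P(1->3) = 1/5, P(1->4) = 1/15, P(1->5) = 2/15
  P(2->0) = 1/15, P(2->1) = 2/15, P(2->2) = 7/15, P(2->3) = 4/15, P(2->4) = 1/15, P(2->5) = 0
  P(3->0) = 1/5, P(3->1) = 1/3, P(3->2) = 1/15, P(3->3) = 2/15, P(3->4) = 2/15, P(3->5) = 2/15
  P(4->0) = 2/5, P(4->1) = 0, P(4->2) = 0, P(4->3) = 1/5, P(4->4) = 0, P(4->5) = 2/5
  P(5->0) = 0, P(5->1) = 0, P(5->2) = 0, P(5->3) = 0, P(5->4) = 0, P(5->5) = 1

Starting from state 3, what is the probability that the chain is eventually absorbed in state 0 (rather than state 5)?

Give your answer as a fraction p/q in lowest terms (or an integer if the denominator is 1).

Let a_i = P(absorbed in 0 | start in state i).
Boundary conditions: a_0 = 1, a_5 = 0.
For each transient state i, a_i = sum_j P(i->j) * a_j:
  a_1 = 1/15*a_0 + 1/15*a_1 + 7/15*a_2 + 1/5*a_3 + 1/15*a_4 + 2/15*a_5
  a_2 = 1/15*a_0 + 2/15*a_1 + 7/15*a_2 + 4/15*a_3 + 1/15*a_4 + 0*a_5
  a_3 = 1/5*a_0 + 1/3*a_1 + 1/15*a_2 + 2/15*a_3 + 2/15*a_4 + 2/15*a_5
  a_4 = 2/5*a_0 + 0*a_1 + 0*a_2 + 1/5*a_3 + 0*a_4 + 2/5*a_5

Substituting a_0 = 1 and a_5 = 0, rearrange to (I - Q) a = r where r[i] = P(i -> 0):
  [14/15, -7/15, -1/5, -1/15] . (a_1, a_2, a_3, a_4) = 1/15
  [-2/15, 8/15, -4/15, -1/15] . (a_1, a_2, a_3, a_4) = 1/15
  [-1/3, -1/15, 13/15, -2/15] . (a_1, a_2, a_3, a_4) = 1/5
  [0, 0, -1/5, 1] . (a_1, a_2, a_3, a_4) = 2/5

Solving yields:
  a_1 = 787/1491
  a_2 = 895/1491
  a_3 = 119/213
  a_4 = 109/213

Starting state is 3, so the absorption probability is a_3 = 119/213.

Answer: 119/213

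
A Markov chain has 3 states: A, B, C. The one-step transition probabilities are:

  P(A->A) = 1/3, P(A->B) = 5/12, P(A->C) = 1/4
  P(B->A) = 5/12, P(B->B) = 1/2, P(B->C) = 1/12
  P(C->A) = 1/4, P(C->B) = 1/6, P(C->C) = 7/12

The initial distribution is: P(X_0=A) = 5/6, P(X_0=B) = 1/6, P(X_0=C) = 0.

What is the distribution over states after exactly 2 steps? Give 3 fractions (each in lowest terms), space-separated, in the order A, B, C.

Propagating the distribution step by step (d_{t+1} = d_t * P):
d_0 = (A=5/6, B=1/6, C=0)
  d_1[A] = 5/6*1/3 + 1/6*5/12 + 0*1/4 = 25/72
  d_1[B] = 5/6*5/12 + 1/6*1/2 + 0*1/6 = 31/72
  d_1[C] = 5/6*1/4 + 1/6*1/12 + 0*7/12 = 2/9
d_1 = (A=25/72, B=31/72, C=2/9)
  d_2[A] = 25/72*1/3 + 31/72*5/12 + 2/9*1/4 = 101/288
  d_2[B] = 25/72*5/12 + 31/72*1/2 + 2/9*1/6 = 343/864
  d_2[C] = 25/72*1/4 + 31/72*1/12 + 2/9*7/12 = 109/432
d_2 = (A=101/288, B=343/864, C=109/432)

Answer: 101/288 343/864 109/432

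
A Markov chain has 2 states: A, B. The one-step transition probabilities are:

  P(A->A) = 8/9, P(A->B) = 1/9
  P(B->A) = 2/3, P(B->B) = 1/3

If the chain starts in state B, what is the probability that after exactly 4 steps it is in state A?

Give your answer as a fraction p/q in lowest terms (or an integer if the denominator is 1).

Answer: 1870/2187

Derivation:
Computing P^4 by repeated multiplication:
P^1 =
  A: [8/9, 1/9]
  B: [2/3, 1/3]
P^2 =
  A: [70/81, 11/81]
  B: [22/27, 5/27]
P^3 =
  A: [626/729, 103/729]
  B: [206/243, 37/243]
P^4 =
  A: [5626/6561, 935/6561]
  B: [1870/2187, 317/2187]

(P^4)[B -> A] = 1870/2187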